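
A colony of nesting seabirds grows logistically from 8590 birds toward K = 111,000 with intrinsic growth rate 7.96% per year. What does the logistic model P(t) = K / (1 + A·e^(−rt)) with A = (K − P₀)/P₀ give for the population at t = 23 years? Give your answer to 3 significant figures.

≈ 38,100 birds

A = (111000 − 8590)/8590 = 11.922
P(23) = 111000 / (1 + 11.922·e^(−0.0796·23)) = 111000 / (1 + 11.922·0.160285)
= 111000 / 2.91092 ≈ 38132.25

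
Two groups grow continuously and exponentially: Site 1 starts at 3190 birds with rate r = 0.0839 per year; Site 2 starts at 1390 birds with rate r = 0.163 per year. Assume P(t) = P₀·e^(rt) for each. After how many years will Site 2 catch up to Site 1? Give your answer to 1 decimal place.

t ≈ 10.5 years

3190·e^(0.0839t) = 1390·e^(0.163t)
3190/1390 = e^((0.163 − 0.0839)t) → ln(2.29496) = 0.0791·t
t = 0.83072 / 0.0791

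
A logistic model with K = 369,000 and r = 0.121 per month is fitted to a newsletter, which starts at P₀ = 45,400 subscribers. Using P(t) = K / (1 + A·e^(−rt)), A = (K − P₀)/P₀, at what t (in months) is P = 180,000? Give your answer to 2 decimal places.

A = (369000 − 45400)/45400 = 7.12775
180000 = 369000/(1 + 7.12775·e^(−0.121t)) → 1 + 7.12775·e^(−0.121t) = 2.05
e^(−0.121t) = 0.147311 → t = ln(6.78834)/0.121 = 1.91521/0.121

t ≈ 15.83 months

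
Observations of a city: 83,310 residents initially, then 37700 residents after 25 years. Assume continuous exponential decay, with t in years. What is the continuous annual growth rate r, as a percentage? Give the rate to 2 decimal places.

37700 = 83310 · e^(r·25)
e^(25r) = 37700/83310 = 0.45253
r = ln(0.45253) / 25 = -0.79291 / 25

r ≈ -3.17% per year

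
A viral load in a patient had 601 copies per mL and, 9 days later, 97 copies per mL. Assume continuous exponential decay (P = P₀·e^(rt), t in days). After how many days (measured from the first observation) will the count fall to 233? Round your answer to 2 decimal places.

t ≈ 4.68 days

r = ln(97/601) / 9 ≈ -0.202654 per day
t = ln(233/601) / r = -0.94756 / -0.202654 ≈ 4.676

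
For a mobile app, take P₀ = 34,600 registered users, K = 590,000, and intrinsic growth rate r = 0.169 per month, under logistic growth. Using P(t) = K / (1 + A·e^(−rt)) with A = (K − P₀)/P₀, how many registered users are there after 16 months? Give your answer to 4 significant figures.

≈ 284,400 registered users

A = (590000 − 34600)/34600 = 16.05202
P(16) = 590000 / (1 + 16.05202·e^(−0.169·16)) = 590000 / (1 + 16.05202·0.066937)
= 590000 / 2.07448 ≈ 284408.91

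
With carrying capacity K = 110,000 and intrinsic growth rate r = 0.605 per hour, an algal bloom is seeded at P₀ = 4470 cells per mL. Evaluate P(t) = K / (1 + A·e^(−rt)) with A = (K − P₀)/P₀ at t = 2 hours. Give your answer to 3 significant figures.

A = (110000 − 4470)/4470 = 23.6085
P(2) = 110000 / (1 + 23.6085·e^(−0.605·2)) = 110000 / (1 + 23.6085·0.298197)
= 110000 / 8.03999 ≈ 13681.61

≈ 13,700 cells per mL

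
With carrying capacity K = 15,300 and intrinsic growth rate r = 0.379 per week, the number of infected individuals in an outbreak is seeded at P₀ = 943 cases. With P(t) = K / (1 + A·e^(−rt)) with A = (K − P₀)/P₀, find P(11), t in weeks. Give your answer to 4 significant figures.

≈ 12,380 cases

A = (15300 − 943)/943 = 15.22481
P(11) = 15300 / (1 + 15.22481·e^(−0.379·11)) = 15300 / (1 + 15.22481·0.015468)
= 15300 / 1.23549 ≈ 12383.72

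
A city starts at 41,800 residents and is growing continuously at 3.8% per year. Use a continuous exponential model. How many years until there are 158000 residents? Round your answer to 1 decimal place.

t ≈ 35.0 years

158000 = 41800 · e^(0.038·t)
t = ln(158000/41800) / 0.038 = ln(3.7799) / 0.038 = 1.3297 / 0.038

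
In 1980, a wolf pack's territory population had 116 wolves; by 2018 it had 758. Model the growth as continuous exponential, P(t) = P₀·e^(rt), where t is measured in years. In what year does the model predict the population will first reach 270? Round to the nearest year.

r = ln(758/116) / 38 = 1.87709/38 ≈ 0.049397 per year
t = ln(270/116) / r = 0.84483/0.049397 ≈ 17.1 years after 1980

year 1997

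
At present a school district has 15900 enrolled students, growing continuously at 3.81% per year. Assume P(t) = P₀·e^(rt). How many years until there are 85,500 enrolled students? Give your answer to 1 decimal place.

85500 = 15900 · e^(0.0381·t)
t = ln(85500/15900) / 0.0381 = ln(5.37736) / 0.0381 = 1.6822 / 0.0381

t ≈ 44.2 years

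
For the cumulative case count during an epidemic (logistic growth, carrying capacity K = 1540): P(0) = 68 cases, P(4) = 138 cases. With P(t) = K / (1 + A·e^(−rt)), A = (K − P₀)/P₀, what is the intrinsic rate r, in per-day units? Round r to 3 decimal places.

r ≈ 0.189 per day

A = (1540 − 68)/68 = 21.64706
138 = 1540/(1 + 21.64706·e^(−r·4)) → e^(−4r) = (11.15942 − 1)/21.64706 = 0.469321
r = −ln(0.469321)/4 = 0.75647/4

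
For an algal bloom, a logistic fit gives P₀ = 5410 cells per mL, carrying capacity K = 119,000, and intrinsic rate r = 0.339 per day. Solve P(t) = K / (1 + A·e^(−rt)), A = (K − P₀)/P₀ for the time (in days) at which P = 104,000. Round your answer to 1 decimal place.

t ≈ 14.7 days

A = (119000 − 5410)/5410 = 20.9963
104000 = 119000/(1 + 20.9963·e^(−0.339t)) → 1 + 20.9963·e^(−0.339t) = 1.14423
e^(−0.339t) = 0.006869 → t = ln(145.57437)/0.339 = 4.98069/0.339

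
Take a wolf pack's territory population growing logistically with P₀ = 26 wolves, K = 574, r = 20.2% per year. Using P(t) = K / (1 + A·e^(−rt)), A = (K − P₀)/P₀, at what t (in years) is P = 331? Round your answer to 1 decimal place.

t ≈ 16.6 years

A = (574 − 26)/26 = 21.07692
331 = 574/(1 + 21.07692·e^(−0.202t)) → 1 + 21.07692·e^(−0.202t) = 1.73414
e^(−0.202t) = 0.034831 → t = ln(28.70972)/0.202 = 3.35724/0.202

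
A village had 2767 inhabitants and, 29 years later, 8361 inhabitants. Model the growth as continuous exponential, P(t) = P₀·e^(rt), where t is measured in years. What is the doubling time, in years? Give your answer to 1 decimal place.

doubling time ≈ 18.2 years

r = ln(8361/2767) / 29 = ln(3.02168) / 29 ≈ 0.038132 per year
doubling time = ln 2 / |r| = 0.69315 / 0.038132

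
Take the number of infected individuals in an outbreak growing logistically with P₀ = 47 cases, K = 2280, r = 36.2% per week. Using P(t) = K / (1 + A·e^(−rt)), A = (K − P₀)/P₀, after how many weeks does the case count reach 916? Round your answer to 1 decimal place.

A = (2280 − 47)/47 = 47.51064
916 = 2280/(1 + 47.51064·e^(−0.362t)) → 1 + 47.51064·e^(−0.362t) = 2.48908
e^(−0.362t) = 0.031342 → t = ln(31.90597)/0.362 = 3.46279/0.362

t ≈ 9.6 weeks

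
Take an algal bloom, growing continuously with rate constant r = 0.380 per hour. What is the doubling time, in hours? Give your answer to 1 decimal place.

doubling time ≈ 1.8 hours

doubling time = ln(2) / |r| = 0.69315 / 0.38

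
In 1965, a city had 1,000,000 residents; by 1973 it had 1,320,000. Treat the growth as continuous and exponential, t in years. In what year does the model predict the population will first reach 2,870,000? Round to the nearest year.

r = ln(1320000/1000000) / 8 = 0.27763/8 ≈ 0.034704 per year
t = ln(2870000/1000000) / r = 1.05431/0.034704 ≈ 30.38 years after 1965

year 1995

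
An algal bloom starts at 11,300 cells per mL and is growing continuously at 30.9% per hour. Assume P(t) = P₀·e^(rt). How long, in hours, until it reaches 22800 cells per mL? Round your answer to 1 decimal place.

t ≈ 2.3 hours

22800 = 11300 · e^(0.309·t)
t = ln(22800/11300) / 0.309 = ln(2.0177) / 0.309 = 0.70196 / 0.309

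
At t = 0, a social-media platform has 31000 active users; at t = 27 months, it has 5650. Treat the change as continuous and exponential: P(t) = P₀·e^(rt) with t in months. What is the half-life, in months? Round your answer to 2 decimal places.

half-life ≈ 10.99 months

r = ln(5650/31000) / 27 = ln(0.18226) / 27 ≈ -0.063049 per month
half-life = ln 2 / |r| = 0.69315 / 0.063049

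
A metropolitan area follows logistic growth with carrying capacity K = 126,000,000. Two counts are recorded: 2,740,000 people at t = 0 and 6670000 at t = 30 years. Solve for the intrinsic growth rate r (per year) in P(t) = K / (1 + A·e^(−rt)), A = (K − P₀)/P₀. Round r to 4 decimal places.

r ≈ 0.0307 per year

A = (126000000 − 2740000)/2740000 = 44.9854
6670000 = 126000000/(1 + 44.9854·e^(−r·30)) → e^(−30r) = (18.89055 − 1)/44.9854 = 0.397697
r = −ln(0.397697)/30 = 0.92207/30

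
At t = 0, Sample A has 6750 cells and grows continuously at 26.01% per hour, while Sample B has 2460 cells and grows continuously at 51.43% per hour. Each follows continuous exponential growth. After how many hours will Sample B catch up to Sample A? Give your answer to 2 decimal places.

6750·e^(0.2601t) = 2460·e^(0.5143t)
6750/2460 = e^((0.5143 − 0.2601)t) → ln(2.7439) = 0.2542·t
t = 1.00938 / 0.2542

t ≈ 3.97 hours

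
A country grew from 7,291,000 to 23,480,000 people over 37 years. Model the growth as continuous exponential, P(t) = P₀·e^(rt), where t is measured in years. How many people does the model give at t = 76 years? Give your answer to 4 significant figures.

r = ln(23480000/7291000) / 37 ≈ 0.031608 per year
P(76) = 7291000 · e^(0.031608·76) = 7291000 · 11.04782 ≈ 80549664.39

≈ 80,550,000 people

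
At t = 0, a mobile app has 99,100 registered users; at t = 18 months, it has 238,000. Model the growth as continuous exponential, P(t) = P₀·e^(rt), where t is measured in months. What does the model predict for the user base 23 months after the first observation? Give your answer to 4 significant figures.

≈ 303,600 registered users

r = ln(238000/99100) / 18 ≈ 0.048675 per month
P(23) = 99100 · e^(0.048675·23) = 99100 · 3.06336 ≈ 303579.41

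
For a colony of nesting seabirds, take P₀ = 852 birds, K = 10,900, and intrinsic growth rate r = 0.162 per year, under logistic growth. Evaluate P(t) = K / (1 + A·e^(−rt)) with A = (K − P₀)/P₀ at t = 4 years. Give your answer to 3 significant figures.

A = (10900 − 852)/852 = 11.79343
P(4) = 10900 / (1 + 11.79343·e^(−0.162·4)) = 10900 / (1 + 11.79343·0.523091)
= 10900 / 7.16903 ≈ 1520.43

≈ 1,520 birds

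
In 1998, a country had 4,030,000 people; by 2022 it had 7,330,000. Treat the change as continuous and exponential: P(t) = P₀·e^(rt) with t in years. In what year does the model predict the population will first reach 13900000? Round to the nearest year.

r = ln(7330000/4030000) / 24 = 0.59821/24 ≈ 0.024925 per year
t = ln(13900000/4030000) / r = 1.23812/0.024925 ≈ 49.67 years after 1998

year 2048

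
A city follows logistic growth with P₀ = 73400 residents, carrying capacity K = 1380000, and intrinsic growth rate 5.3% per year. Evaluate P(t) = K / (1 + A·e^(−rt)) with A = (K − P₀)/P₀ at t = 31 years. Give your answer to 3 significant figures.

≈ 311,000 residents

A = (1380000 − 73400)/73400 = 17.80109
P(31) = 1380000 / (1 + 17.80109·e^(−0.053·31)) = 1380000 / (1 + 17.80109·0.193399)
= 1380000 / 4.44271 ≈ 310621.04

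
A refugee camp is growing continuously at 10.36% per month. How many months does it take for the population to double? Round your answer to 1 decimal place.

doubling time = ln(2) / |r| = 0.69315 / 0.1036

doubling time ≈ 6.7 months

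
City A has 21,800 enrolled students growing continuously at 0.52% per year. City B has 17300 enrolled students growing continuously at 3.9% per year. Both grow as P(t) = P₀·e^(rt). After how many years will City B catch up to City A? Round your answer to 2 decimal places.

t ≈ 6.84 years

21800·e^(0.0052t) = 17300·e^(0.039t)
21800/17300 = e^((0.039 − 0.0052)t) → ln(1.26012) = 0.0338·t
t = 0.2312 / 0.0338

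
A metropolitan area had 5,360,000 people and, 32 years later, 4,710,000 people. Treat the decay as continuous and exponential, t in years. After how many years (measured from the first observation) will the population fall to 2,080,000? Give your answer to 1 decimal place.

r = ln(4710000/5360000) / 32 ≈ -0.00404 per year
t = ln(2080000/5360000) / r = -0.9466 / -0.00404 ≈ 234.313

t ≈ 234.3 years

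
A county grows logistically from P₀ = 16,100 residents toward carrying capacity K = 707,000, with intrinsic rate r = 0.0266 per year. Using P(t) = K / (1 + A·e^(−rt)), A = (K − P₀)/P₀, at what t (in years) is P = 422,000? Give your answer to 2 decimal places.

A = (707000 − 16100)/16100 = 42.91304
422000 = 707000/(1 + 42.91304·e^(−0.0266t)) → 1 + 42.91304·e^(−0.0266t) = 1.67536
e^(−0.0266t) = 0.015738 → t = ln(63.54142)/0.0266 = 4.15169/0.0266

t ≈ 156.08 years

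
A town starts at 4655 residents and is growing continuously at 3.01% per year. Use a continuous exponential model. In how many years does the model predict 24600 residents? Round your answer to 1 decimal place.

t ≈ 55.3 years

24600 = 4655 · e^(0.0301·t)
t = ln(24600/4655) / 0.0301 = ln(5.28464) / 0.0301 = 1.6648 / 0.0301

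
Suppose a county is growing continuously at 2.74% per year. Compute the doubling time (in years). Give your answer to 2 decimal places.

doubling time ≈ 25.30 years

doubling time = ln(2) / |r| = 0.69315 / 0.0274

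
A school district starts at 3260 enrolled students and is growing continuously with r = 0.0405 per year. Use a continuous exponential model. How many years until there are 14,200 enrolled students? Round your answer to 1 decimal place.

14200 = 3260 · e^(0.0405·t)
t = ln(14200/3260) / 0.0405 = ln(4.35583) / 0.0405 = 1.47151 / 0.0405

t ≈ 36.3 years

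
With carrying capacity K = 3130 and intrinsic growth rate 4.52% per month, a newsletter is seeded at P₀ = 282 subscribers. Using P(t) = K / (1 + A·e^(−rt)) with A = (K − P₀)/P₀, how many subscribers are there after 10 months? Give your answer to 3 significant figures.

≈ 421 subscribers

A = (3130 − 282)/282 = 10.09929
P(10) = 3130 / (1 + 10.09929·e^(−0.0452·10)) = 3130 / (1 + 10.09929·0.636354)
= 3130 / 7.42673 ≈ 421.45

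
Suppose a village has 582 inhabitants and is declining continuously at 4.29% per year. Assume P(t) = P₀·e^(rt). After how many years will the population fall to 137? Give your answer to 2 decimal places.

137 = 582 · e^(-0.0429·t)
t = ln(137/582) / -0.0429 = ln(0.2354) / -0.0429 = -1.44649 / -0.0429

t ≈ 33.72 years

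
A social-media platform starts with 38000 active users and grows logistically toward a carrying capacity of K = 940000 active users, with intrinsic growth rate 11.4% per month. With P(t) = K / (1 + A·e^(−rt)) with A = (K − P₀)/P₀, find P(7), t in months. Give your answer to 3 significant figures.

≈ 80,400 active users

A = (940000 − 38000)/38000 = 23.73684
P(7) = 940000 / (1 + 23.73684·e^(−0.114·7)) = 940000 / (1 + 23.73684·0.450229)
= 940000 / 11.687 ≈ 80431.23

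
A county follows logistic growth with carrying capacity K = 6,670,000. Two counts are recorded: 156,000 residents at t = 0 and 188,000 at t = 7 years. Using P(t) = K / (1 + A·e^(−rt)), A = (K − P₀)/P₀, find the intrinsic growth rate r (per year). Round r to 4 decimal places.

A = (6670000 − 156000)/156000 = 41.75641
188000 = 6670000/(1 + 41.75641·e^(−r·7)) → e^(−7r) = (35.47872 − 1)/41.75641 = 0.825711
r = −ln(0.825711)/7 = 0.19151/7

r ≈ 0.0274 per year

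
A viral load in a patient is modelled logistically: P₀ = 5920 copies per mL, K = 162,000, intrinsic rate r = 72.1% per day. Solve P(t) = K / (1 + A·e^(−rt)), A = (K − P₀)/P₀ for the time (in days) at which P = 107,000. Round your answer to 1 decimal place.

A = (162000 − 5920)/5920 = 26.36486
107000 = 162000/(1 + 26.36486·e^(−0.721t)) → 1 + 26.36486·e^(−0.721t) = 1.51402
e^(−0.721t) = 0.019496 → t = ln(51.29165)/0.721 = 3.93753/0.721

t ≈ 5.5 days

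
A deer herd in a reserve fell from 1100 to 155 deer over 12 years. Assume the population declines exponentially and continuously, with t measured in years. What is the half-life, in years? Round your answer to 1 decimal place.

r = ln(155/1100) / 12 = ln(0.14091) / 12 ≈ -0.163303 per year
half-life = ln 2 / |r| = 0.69315 / 0.163303

half-life ≈ 4.2 years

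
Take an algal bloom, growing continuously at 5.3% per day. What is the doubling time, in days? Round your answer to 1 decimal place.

doubling time ≈ 13.1 days

doubling time = ln(2) / |r| = 0.69315 / 0.053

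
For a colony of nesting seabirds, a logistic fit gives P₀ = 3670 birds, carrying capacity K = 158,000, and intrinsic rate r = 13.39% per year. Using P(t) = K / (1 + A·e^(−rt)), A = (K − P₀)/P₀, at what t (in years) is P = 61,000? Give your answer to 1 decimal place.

A = (158000 − 3670)/3670 = 42.05177
61000 = 158000/(1 + 42.05177·e^(−0.1339t)) → 1 + 42.05177·e^(−0.1339t) = 2.59016
e^(−0.1339t) = 0.037814 → t = ln(26.44493)/0.1339 = 3.27506/0.1339

t ≈ 24.5 years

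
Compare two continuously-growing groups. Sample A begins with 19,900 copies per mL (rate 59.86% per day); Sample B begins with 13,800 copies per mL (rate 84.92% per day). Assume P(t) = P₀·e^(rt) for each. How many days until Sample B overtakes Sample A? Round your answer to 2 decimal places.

19900·e^(0.5986t) = 13800·e^(0.8492t)
19900/13800 = e^((0.8492 − 0.5986)t) → ln(1.44203) = 0.2506·t
t = 0.36605 / 0.2506

t ≈ 1.46 days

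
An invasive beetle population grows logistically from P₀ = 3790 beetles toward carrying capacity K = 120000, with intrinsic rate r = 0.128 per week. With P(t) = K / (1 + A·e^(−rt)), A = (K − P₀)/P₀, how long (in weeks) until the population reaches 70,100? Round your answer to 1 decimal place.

t ≈ 29.4 weeks

A = (120000 − 3790)/3790 = 30.66227
70100 = 120000/(1 + 30.66227·e^(−0.128t)) → 1 + 30.66227·e^(−0.128t) = 1.71184
e^(−0.128t) = 0.023216 → t = ln(43.07465)/0.128 = 3.76293/0.128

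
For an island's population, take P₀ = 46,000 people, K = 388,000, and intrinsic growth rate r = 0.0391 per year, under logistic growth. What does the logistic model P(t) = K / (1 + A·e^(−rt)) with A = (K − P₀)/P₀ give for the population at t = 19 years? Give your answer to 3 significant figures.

≈ 85,500 people

A = (388000 − 46000)/46000 = 7.43478
P(19) = 388000 / (1 + 7.43478·e^(−0.0391·19)) = 388000 / (1 + 7.43478·0.475732)
= 388000 / 4.53697 ≈ 85519.7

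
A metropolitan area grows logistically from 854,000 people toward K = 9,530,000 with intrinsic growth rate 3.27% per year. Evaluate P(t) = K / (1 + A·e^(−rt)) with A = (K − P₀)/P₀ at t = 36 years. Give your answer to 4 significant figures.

A = (9530000 − 854000)/854000 = 10.15925
P(36) = 9530000 / (1 + 10.15925·e^(−0.0327·36)) = 9530000 / (1 + 10.15925·0.30814)
= 9530000 / 4.13047 ≈ 2307240.82

≈ 2,307,000 people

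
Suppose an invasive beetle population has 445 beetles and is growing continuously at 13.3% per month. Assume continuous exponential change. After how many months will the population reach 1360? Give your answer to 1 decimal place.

t ≈ 8.4 months

1360 = 445 · e^(0.133·t)
t = ln(1360/445) / 0.133 = ln(3.05618) / 0.133 = 1.11717 / 0.133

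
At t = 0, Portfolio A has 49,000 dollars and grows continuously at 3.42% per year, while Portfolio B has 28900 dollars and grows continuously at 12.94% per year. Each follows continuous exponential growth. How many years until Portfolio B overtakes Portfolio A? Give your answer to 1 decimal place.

49000·e^(0.0342t) = 28900·e^(0.1294t)
49000/28900 = e^((0.1294 − 0.0342)t) → ln(1.6955) = 0.0952·t
t = 0.52798 / 0.0952

t ≈ 5.5 years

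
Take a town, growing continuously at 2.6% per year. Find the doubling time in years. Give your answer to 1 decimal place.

doubling time ≈ 26.7 years

doubling time = ln(2) / |r| = 0.69315 / 0.026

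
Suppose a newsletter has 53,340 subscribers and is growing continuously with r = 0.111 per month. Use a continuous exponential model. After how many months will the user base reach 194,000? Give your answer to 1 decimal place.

194000 = 53340 · e^(0.111·t)
t = ln(194000/53340) / 0.111 = ln(3.63705) / 0.111 = 1.29117 / 0.111

t ≈ 11.6 months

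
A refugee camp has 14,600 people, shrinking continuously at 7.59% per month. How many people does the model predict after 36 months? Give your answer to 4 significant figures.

≈ 949.9 people

P(36) = 14600 · e^(-0.0759·36) = 14600 · e^(-2.7324)
= 14600 · 0.06506 ≈ 949.92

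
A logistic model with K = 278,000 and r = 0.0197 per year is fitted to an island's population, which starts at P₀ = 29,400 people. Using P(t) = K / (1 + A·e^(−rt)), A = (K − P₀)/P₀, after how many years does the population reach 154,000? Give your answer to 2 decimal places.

A = (278000 − 29400)/29400 = 8.45578
154000 = 278000/(1 + 8.45578·e^(−0.0197t)) → 1 + 8.45578·e^(−0.0197t) = 1.80519
e^(−0.0197t) = 0.095224 → t = ln(10.50154)/0.0197 = 2.35152/0.0197

t ≈ 119.37 years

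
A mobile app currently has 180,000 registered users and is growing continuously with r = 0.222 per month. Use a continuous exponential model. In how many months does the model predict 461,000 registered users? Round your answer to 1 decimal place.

t ≈ 4.2 months

461000 = 180000 · e^(0.222·t)
t = ln(461000/180000) / 0.222 = ln(2.56111) / 0.222 = 0.94044 / 0.222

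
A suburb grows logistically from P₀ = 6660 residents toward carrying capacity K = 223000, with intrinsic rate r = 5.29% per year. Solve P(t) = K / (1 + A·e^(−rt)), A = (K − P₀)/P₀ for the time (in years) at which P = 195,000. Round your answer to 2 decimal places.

A = (223000 − 6660)/6660 = 32.48348
195000 = 223000/(1 + 32.48348·e^(−0.0529t)) → 1 + 32.48348·e^(−0.0529t) = 1.14359
e^(−0.0529t) = 0.00442 → t = ln(226.22426)/0.0529 = 5.42153/0.0529

t ≈ 102.49 years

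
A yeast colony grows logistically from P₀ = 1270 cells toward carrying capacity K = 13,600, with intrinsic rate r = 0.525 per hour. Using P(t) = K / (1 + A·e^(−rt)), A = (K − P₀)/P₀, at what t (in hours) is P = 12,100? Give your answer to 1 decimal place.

t ≈ 8.3 hours

A = (13600 − 1270)/1270 = 9.70866
12100 = 13600/(1 + 9.70866·e^(−0.525t)) → 1 + 9.70866·e^(−0.525t) = 1.12397
e^(−0.525t) = 0.012769 → t = ln(78.31654)/0.525 = 4.36076/0.525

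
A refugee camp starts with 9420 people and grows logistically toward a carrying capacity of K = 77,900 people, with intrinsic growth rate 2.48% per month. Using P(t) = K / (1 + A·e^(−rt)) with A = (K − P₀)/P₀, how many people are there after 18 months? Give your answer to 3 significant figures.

≈ 13,800 people

A = (77900 − 9420)/9420 = 7.26964
P(18) = 77900 / (1 + 7.26964·e^(−0.0248·18)) = 77900 / (1 + 7.26964·0.639928)
= 77900 / 5.65204 ≈ 13782.63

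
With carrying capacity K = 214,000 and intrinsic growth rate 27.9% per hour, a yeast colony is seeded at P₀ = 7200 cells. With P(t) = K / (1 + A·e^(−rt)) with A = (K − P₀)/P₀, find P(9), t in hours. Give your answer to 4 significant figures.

A = (214000 − 7200)/7200 = 28.72222
P(9) = 214000 / (1 + 28.72222·e^(−0.279·9)) = 214000 / (1 + 28.72222·0.081187)
= 214000 / 3.33187 ≈ 64228.17

≈ 64,230 cells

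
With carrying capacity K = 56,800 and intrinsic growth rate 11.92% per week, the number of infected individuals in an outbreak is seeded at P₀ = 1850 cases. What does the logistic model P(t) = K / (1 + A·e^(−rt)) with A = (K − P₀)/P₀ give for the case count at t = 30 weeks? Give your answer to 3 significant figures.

≈ 31,000 cases

A = (56800 − 1850)/1850 = 29.7027
P(30) = 56800 / (1 + 29.7027·e^(−0.1192·30)) = 56800 / (1 + 29.7027·0.027987)
= 56800 / 1.8313 ≈ 31016.18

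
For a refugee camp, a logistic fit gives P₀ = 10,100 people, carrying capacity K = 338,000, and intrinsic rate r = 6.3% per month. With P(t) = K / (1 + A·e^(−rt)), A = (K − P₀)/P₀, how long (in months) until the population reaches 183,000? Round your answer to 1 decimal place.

t ≈ 57.9 months

A = (338000 − 10100)/10100 = 32.46535
183000 = 338000/(1 + 32.46535·e^(−0.063t)) → 1 + 32.46535·e^(−0.063t) = 1.84699
e^(−0.063t) = 0.026089 → t = ln(38.33005)/0.063 = 3.64623/0.063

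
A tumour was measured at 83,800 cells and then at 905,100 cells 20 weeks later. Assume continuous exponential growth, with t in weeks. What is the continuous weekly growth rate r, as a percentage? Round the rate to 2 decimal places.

905100 = 83800 · e^(r·20)
e^(20r) = 905100/83800 = 10.80072
r = ln(10.80072) / 20 = 2.37961 / 20

r ≈ 11.90% per week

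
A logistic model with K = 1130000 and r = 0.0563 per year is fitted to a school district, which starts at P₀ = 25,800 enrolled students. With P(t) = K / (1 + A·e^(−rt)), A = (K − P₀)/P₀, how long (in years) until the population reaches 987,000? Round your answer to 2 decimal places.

A = (1130000 − 25800)/25800 = 42.79845
987000 = 1130000/(1 + 42.79845·e^(−0.0563t)) → 1 + 42.79845·e^(−0.0563t) = 1.14488
e^(−0.0563t) = 0.003385 → t = ln(295.39909)/0.0563 = 5.68833/0.0563

t ≈ 101.04 years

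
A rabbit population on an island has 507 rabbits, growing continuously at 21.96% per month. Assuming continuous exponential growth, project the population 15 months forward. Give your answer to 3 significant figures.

P(15) = 507 · e^(0.2196·15) = 507 · e^(3.294)
= 507 · 26.95045 ≈ 13663.88

≈ 13,700 rabbits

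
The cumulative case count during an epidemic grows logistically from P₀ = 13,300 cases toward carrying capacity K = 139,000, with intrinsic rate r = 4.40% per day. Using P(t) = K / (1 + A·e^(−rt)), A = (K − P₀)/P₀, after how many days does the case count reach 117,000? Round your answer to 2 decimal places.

A = (139000 − 13300)/13300 = 9.45113
117000 = 139000/(1 + 9.45113·e^(−0.044t)) → 1 + 9.45113·e^(−0.044t) = 1.18803
e^(−0.044t) = 0.019895 → t = ln(50.26282)/0.044 = 3.91727/0.044

t ≈ 89.03 days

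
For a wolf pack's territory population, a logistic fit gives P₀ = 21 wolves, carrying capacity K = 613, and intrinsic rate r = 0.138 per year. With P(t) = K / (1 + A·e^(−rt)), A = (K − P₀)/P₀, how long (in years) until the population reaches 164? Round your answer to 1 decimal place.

A = (613 − 21)/21 = 28.19048
164 = 613/(1 + 28.19048·e^(−0.138t)) → 1 + 28.19048·e^(−0.138t) = 3.7378
e^(−0.138t) = 0.097118 → t = ln(10.29674)/0.138 = 2.33183/0.138

t ≈ 16.9 years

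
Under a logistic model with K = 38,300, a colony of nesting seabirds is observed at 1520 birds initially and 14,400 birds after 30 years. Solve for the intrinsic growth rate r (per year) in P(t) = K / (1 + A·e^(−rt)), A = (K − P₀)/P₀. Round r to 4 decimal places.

A = (38300 − 1520)/1520 = 24.19737
14400 = 38300/(1 + 24.19737·e^(−r·30)) → e^(−30r) = (2.65972 − 1)/24.19737 = 0.068591
r = −ln(0.068591)/30 = 2.67959/30

r ≈ 0.0893 per year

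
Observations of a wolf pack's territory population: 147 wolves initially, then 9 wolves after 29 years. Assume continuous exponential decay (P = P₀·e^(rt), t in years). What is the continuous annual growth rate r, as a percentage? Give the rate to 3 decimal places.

9 = 147 · e^(r·29)
e^(29r) = 9/147 = 0.06122
r = ln(0.06122) / 29 = -2.79321 / 29

r ≈ -9.632% per year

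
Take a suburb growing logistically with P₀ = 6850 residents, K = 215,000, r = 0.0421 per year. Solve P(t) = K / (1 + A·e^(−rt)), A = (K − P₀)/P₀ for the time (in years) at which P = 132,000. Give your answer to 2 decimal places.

t ≈ 92.11 years

A = (215000 − 6850)/6850 = 30.38686
132000 = 215000/(1 + 30.38686·e^(−0.0421t)) → 1 + 30.38686·e^(−0.0421t) = 1.62879
e^(−0.0421t) = 0.020693 → t = ln(48.32609)/0.0421 = 3.87797/0.0421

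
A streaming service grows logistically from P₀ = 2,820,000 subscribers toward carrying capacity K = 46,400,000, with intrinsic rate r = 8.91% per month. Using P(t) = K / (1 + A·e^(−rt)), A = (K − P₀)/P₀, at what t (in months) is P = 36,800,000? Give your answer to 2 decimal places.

A = (46400000 − 2820000)/2820000 = 15.4539
36800000 = 46400000/(1 + 15.4539·e^(−0.0891t)) → 1 + 15.4539·e^(−0.0891t) = 1.26087
e^(−0.0891t) = 0.01688 → t = ln(59.23995)/0.0891 = 4.0816/0.0891

t ≈ 45.81 months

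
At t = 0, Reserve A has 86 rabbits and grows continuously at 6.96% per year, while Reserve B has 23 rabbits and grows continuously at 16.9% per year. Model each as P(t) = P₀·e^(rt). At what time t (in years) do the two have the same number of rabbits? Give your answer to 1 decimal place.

86·e^(0.0696t) = 23·e^(0.169t)
86/23 = e^((0.169 − 0.0696)t) → ln(3.73913) = 0.0994·t
t = 1.31885 / 0.0994

t ≈ 13.3 years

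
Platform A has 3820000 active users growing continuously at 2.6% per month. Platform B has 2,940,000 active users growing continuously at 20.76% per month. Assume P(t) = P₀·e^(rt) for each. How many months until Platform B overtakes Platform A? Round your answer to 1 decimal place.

3820000·e^(0.026t) = 2940000·e^(0.2076t)
3820000/2940000 = e^((0.2076 − 0.026)t) → ln(1.29932) = 0.1816·t
t = 0.26184 / 0.1816

t ≈ 1.4 months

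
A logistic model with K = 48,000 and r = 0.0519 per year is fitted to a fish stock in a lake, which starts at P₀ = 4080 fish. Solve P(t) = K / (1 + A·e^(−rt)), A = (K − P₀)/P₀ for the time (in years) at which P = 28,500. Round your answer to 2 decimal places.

t ≈ 53.10 years

A = (48000 − 4080)/4080 = 10.76471
28500 = 48000/(1 + 10.76471·e^(−0.0519t)) → 1 + 10.76471·e^(−0.0519t) = 1.68421
e^(−0.0519t) = 0.063561 → t = ln(15.73303)/0.0519 = 2.75576/0.0519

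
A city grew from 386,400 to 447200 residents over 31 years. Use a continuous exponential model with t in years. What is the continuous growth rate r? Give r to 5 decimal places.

r ≈ 0.00471 per year

447200 = 386400 · e^(r·31)
e^(31r) = 447200/386400 = 1.15735
r = ln(1.15735) / 31 = 0.14613 / 31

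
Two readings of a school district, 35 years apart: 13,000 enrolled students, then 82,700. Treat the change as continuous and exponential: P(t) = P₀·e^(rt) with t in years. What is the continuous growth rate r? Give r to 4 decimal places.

r ≈ 0.0529 per year

82700 = 13000 · e^(r·35)
e^(35r) = 82700/13000 = 6.36154
r = ln(6.36154) / 35 = 1.85027 / 35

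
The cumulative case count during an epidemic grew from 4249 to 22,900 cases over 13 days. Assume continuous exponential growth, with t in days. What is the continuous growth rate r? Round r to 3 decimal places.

r ≈ 0.130 per day

22900 = 4249 · e^(r·13)
e^(13r) = 22900/4249 = 5.3895
r = ln(5.3895) / 13 = 1.68445 / 13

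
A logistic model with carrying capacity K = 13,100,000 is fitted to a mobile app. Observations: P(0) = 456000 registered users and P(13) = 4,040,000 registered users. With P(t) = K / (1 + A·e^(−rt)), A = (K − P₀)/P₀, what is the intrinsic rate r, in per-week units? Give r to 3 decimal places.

r ≈ 0.193 per week

A = (13100000 − 456000)/456000 = 27.72807
4040000 = 13100000/(1 + 27.72807·e^(−r·13)) → e^(−13r) = (3.24257 − 1)/27.72807 = 0.080877
r = −ln(0.080877)/13 = 2.51482/13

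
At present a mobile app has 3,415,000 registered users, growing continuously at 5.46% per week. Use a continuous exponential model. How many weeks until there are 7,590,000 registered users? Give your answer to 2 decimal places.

7590000 = 3415000 · e^(0.0546·t)
t = ln(7590000/3415000) / 0.0546 = ln(2.22255) / 0.0546 = 0.79865 / 0.0546

t ≈ 14.63 weeks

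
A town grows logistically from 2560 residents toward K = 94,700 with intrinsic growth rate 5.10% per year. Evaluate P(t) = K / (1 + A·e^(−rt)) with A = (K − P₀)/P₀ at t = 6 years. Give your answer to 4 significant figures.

≈ 3,443 residents

A = (94700 − 2560)/2560 = 35.99219
P(6) = 94700 / (1 + 35.99219·e^(−0.051·6)) = 94700 / (1 + 35.99219·0.736387)
= 94700 / 27.50417 ≈ 3443.11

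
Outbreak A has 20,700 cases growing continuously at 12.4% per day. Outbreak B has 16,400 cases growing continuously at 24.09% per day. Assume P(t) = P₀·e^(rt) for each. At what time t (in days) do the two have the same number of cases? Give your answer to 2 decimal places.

20700·e^(0.124t) = 16400·e^(0.2409t)
20700/16400 = e^((0.2409 − 0.124)t) → ln(1.2622) = 0.1169·t
t = 0.23285 / 0.1169

t ≈ 1.99 days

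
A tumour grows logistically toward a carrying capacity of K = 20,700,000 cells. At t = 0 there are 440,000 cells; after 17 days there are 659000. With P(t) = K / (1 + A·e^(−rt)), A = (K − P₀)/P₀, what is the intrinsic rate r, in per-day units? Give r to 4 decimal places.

r ≈ 0.0244 per day

A = (20700000 − 440000)/440000 = 46.04545
659000 = 20700000/(1 + 46.04545·e^(−r·17)) → e^(−17r) = (31.41123 − 1)/46.04545 = 0.660461
r = −ln(0.660461)/17 = 0.41482/17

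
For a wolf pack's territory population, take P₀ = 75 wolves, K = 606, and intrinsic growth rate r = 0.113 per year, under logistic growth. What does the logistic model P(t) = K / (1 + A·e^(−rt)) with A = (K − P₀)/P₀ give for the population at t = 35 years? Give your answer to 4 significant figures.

A = (606 − 75)/75 = 7.08
P(35) = 606 / (1 + 7.08·e^(−0.113·35)) = 606 / (1 + 7.08·0.019159)
= 606 / 1.13564 ≈ 533.62

≈ 533.6 wolves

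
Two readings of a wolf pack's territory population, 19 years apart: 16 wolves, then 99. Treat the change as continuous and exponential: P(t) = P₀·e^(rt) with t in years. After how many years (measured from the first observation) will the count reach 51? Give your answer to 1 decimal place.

t ≈ 12.1 years

r = ln(99/16) / 19 ≈ 0.095923 per year
t = ln(51/16) / r = 1.15924 / 0.095923 ≈ 12.085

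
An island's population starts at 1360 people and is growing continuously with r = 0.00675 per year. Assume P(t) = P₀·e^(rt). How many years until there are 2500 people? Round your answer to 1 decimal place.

t ≈ 90.2 years

2500 = 1360 · e^(0.00675·t)
t = ln(2500/1360) / 0.00675 = ln(1.83824) / 0.00675 = 0.60881 / 0.00675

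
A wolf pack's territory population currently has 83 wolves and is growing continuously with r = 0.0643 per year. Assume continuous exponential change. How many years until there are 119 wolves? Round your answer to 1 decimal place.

119 = 83 · e^(0.0643·t)
t = ln(119/83) / 0.0643 = ln(1.43373) / 0.0643 = 0.36028 / 0.0643

t ≈ 5.6 years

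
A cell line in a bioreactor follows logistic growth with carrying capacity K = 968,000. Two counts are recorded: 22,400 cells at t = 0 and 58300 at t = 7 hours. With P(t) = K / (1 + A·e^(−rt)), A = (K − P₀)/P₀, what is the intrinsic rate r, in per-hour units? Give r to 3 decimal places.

r ≈ 0.142 per hour

A = (968000 − 22400)/22400 = 42.21429
58300 = 968000/(1 + 42.21429·e^(−r·7)) → e^(−7r) = (16.60377 − 1)/42.21429 = 0.369633
r = −ln(0.369633)/7 = 0.99525/7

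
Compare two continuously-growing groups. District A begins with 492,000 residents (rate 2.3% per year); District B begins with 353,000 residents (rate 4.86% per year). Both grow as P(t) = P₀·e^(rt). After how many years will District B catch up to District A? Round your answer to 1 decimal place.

492000·e^(0.023t) = 353000·e^(0.0486t)
492000/353000 = e^((0.0486 − 0.023)t) → ln(1.39377) = 0.0256·t
t = 0.33201 / 0.0256

t ≈ 13.0 years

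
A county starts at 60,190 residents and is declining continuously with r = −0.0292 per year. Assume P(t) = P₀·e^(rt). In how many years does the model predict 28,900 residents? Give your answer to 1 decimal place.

t ≈ 25.1 years

28900 = 60190 · e^(-0.0292·t)
t = ln(28900/60190) / -0.0292 = ln(0.48015) / -0.0292 = -0.73366 / -0.0292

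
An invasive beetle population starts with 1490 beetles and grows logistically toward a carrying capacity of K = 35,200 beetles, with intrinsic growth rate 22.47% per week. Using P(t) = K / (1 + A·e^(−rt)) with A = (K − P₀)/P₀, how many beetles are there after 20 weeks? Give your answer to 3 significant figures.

≈ 28,100 beetles

A = (35200 − 1490)/1490 = 22.62416
P(20) = 35200 / (1 + 22.62416·e^(−0.2247·20)) = 35200 / (1 + 22.62416·0.011176)
= 35200 / 1.25284 ≈ 28096.07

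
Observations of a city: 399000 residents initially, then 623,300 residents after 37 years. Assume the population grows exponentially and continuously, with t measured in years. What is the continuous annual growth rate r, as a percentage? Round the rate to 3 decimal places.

623300 = 399000 · e^(r·37)
e^(37r) = 623300/399000 = 1.56216
r = ln(1.56216) / 37 = 0.44607 / 37

r ≈ 1.206% per year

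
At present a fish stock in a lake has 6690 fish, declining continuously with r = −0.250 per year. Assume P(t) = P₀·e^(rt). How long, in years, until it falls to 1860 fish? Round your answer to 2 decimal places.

1860 = 6690 · e^(-0.25·t)
t = ln(1860/6690) / -0.25 = ln(0.27803) / -0.25 = -1.28004 / -0.25

t ≈ 5.12 years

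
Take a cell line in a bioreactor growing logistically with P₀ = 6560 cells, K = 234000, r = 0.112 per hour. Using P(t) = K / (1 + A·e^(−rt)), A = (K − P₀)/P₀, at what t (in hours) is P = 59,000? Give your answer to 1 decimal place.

t ≈ 22.0 hours

A = (234000 − 6560)/6560 = 34.67073
59000 = 234000/(1 + 34.67073·e^(−0.112t)) → 1 + 34.67073·e^(−0.112t) = 3.9661
e^(−0.112t) = 0.085551 → t = ln(11.68899)/0.112 = 2.45865/0.112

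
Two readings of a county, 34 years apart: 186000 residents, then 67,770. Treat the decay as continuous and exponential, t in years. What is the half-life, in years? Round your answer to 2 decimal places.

half-life ≈ 23.34 years

r = ln(67770/186000) / 34 = ln(0.36435) / 34 ≈ -0.029695 per year
half-life = ln 2 / |r| = 0.69315 / 0.029695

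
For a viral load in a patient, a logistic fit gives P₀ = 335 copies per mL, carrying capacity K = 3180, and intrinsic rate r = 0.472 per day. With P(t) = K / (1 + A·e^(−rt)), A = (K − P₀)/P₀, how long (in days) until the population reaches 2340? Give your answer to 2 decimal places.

t ≈ 6.70 days

A = (3180 − 335)/335 = 8.49254
2340 = 3180/(1 + 8.49254·e^(−0.472t)) → 1 + 8.49254·e^(−0.472t) = 1.35897
e^(−0.472t) = 0.042269 → t = ln(23.65778)/0.472 = 3.16369/0.472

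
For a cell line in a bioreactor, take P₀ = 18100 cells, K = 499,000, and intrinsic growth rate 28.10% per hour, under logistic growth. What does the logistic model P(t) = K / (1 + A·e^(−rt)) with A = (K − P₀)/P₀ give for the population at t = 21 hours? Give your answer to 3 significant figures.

≈ 465,000 cells

A = (499000 − 18100)/18100 = 26.56906
P(21) = 499000 / (1 + 26.56906·e^(−0.281·21)) = 499000 / (1 + 26.56906·0.002737)
= 499000 / 1.07271 ≈ 465176.23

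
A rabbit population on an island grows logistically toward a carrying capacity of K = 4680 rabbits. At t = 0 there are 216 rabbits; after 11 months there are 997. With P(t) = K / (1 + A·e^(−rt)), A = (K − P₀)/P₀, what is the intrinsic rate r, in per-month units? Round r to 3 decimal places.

r ≈ 0.157 per month

A = (4680 − 216)/216 = 20.66667
997 = 4680/(1 + 20.66667·e^(−r·11)) → e^(−11r) = (4.69408 − 1)/20.66667 = 0.178746
r = −ln(0.178746)/11 = 1.72179/11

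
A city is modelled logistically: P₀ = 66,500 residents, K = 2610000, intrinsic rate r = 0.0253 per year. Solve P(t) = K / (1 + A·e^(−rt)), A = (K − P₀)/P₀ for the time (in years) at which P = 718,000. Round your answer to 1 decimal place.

t ≈ 105.7 years

A = (2610000 − 66500)/66500 = 38.24812
718000 = 2610000/(1 + 38.24812·e^(−0.0253t)) → 1 + 38.24812·e^(−0.0253t) = 3.6351
e^(−0.0253t) = 0.068895 → t = ln(14.51488)/0.0253 = 2.67517/0.0253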